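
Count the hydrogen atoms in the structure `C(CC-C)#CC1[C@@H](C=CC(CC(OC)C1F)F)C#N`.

Hydrogens are implicit in SMILES; fill each atom to its normal valence:
  7 × C: 1 H each → 7
  3 × C: 2 H each → 6
  3 × C: no H
  2 × C: 3 H each → 6
  2 × F: no H
  1 × N: no H
  1 × O: no H
  Total hydrogens = 19.

19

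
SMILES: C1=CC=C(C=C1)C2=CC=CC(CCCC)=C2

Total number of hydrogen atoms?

18

Hydrogens are implicit in SMILES; fill each atom to its normal valence:
  9 × C (aromatic): 1 H each → 9
  3 × C: 2 H each → 6
  3 × C (aromatic): no H
  1 × C: 3 H
  Total hydrogens = 18.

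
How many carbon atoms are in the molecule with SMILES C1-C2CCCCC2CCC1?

The symbol for carbon appears 10 times in the SMILES.

10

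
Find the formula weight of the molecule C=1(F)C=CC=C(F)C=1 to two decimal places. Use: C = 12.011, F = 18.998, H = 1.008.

Molecular formula: C6H4F2.
M = 6×12.011 + 2×18.998 + 4×1.008 = 114.09 g/mol.

114.09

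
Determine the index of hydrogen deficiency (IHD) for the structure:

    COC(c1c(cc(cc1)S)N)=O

5

Molecular formula from the SMILES: C8H9NO2S.
DoU = (2C + 2 + N − H − X)/2 = (2·8 + 2 + 1 − 9 − 0)/2 = 10/2 = 5.
(Structurally: 1 ring(s) + 4 π bond(s) = 5.)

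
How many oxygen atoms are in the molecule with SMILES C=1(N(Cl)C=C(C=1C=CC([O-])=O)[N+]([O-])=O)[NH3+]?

4

The symbol for oxygen appears 4 times in the SMILES.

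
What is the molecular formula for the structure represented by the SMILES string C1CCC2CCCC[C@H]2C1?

C10H18

Heavy atoms from the SMILES: 10 C.
Implicit hydrogens by atom environment:
  8 × C: 2 H each → 16
  2 × C: 1 H each → 2
  Total hydrogens = 18.
Molecular formula: C10H18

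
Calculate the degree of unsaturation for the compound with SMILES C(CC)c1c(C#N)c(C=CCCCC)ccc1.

7

Molecular formula from the SMILES: C16H21N.
DoU = (2C + 2 + N − H − X)/2 = (2·16 + 2 + 1 − 21 − 0)/2 = 14/2 = 7.
(Structurally: 1 ring(s) + 6 π bond(s) = 7.)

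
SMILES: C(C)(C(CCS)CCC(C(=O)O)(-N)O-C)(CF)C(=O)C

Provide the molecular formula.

C13H24FNO4S

Heavy atoms from the SMILES: 13 C, 1 F, 1 N, 4 O, 1 S.
Implicit hydrogens by atom environment:
  5 × C: 2 H each → 10
  4 × C: no H
  3 × C: 3 H each → 9
  3 × O: no H
  1 × C: 1 H
  1 × F: no H
  1 × N: 2 H
  1 × O: 1 H
  1 × S: 1 H
  Total hydrogens = 24.
Molecular formula: C13H24FNO4S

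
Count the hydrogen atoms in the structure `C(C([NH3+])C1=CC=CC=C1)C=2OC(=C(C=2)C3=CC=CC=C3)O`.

Hydrogens are implicit in SMILES; fill each atom to its normal valence:
  11 × C (aromatic): 1 H each → 11
  5 × C (aromatic): no H
  1 × C: 2 H
  1 × C: 1 H
  1 × N (charge +1): 3 H
  1 × O: 1 H
  1 × O (aromatic): no H
  Total hydrogens = 18.

18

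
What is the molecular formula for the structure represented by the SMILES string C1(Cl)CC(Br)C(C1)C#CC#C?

C9H8BrCl

Heavy atoms from the SMILES: 1 Br, 9 C, 1 Cl.
Implicit hydrogens by atom environment:
  4 × C: 1 H each → 4
  3 × C: no H
  2 × C: 2 H each → 4
  1 × Br: no H
  1 × Cl: no H
  Total hydrogens = 8.
Molecular formula: C9H8BrCl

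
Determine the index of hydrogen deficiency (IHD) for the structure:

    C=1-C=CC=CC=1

Molecular formula from the SMILES: C6H6.
DoU = (2C + 2 + N − H − X)/2 = (2·6 + 2 + 0 − 6 − 0)/2 = 8/2 = 4.
(Structurally: 1 ring(s) + 3 π bond(s) = 4.)

4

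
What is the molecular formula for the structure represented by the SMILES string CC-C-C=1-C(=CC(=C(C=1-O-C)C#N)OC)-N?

Heavy atoms from the SMILES: 12 C, 2 N, 2 O.
Implicit hydrogens by atom environment:
  5 × C (aromatic): no H
  3 × C: 3 H each → 9
  2 × C: 2 H each → 4
  2 × O: no H
  1 × C (aromatic): 1 H
  1 × C: no H
  1 × N: 2 H
  1 × N: no H
  Total hydrogens = 16.
Molecular formula: C12H16N2O2

C12H16N2O2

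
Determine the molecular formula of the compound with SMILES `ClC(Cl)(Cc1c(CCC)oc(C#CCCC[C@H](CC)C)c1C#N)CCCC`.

Heavy atoms from the SMILES: 23 C, 2 Cl, 1 N, 1 O.
Implicit hydrogens by atom environment:
  10 × C: 2 H each → 20
  4 × C: 3 H each → 12
  4 × C (aromatic): no H
  4 × C: no H
  2 × Cl: no H
  1 × C: 1 H
  1 × N: no H
  1 × O (aromatic): no H
  Total hydrogens = 33.
Molecular formula: C23H33Cl2NO

C23H33Cl2NO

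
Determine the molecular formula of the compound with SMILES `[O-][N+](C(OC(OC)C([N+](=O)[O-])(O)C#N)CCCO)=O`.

Heavy atoms from the SMILES: 8 C, 3 N, 8 O.
Implicit hydrogens by atom environment:
  4 × O: no H
  3 × C: 2 H each → 6
  2 × C: 1 H each → 2
  2 × C: no H
  2 × N (charge +1): no H
  2 × O: 1 H each → 2
  2 × O (charge -1): no H
  1 × C: 3 H
  1 × N: no H
  Total hydrogens = 13.
Molecular formula: C8H13N3O8

C8H13N3O8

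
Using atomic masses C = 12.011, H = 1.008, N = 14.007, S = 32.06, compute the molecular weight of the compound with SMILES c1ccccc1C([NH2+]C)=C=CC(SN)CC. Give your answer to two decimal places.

Molecular formula: C13H19N2S+.
M = 13×12.011 + 19×1.008 + 2×14.007 + 1×32.06 = 235.37 g/mol.

235.37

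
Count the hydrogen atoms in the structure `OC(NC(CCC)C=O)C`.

15

Hydrogens are implicit in SMILES; fill each atom to its normal valence:
  3 × C: 1 H each → 3
  2 × C: 3 H each → 6
  2 × C: 2 H each → 4
  1 × N: 1 H
  1 × O: 1 H
  1 × O: no H
  Total hydrogens = 15.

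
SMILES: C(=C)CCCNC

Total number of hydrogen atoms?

Hydrogens are implicit in SMILES; fill each atom to its normal valence:
  4 × C: 2 H each → 8
  1 × C: 3 H
  1 × C: 1 H
  1 × N: 1 H
  Total hydrogens = 13.

13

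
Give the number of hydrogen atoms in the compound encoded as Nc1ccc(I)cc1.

6

Hydrogens are implicit in SMILES; fill each atom to its normal valence:
  4 × C (aromatic): 1 H each → 4
  2 × C (aromatic): no H
  1 × I: no H
  1 × N: 2 H
  Total hydrogens = 6.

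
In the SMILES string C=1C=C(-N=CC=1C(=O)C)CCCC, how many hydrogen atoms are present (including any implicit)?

Hydrogens are implicit in SMILES; fill each atom to its normal valence:
  3 × C: 2 H each → 6
  3 × C (aromatic): 1 H each → 3
  2 × C: 3 H each → 6
  2 × C (aromatic): no H
  1 × C: no H
  1 × N (aromatic): no H
  1 × O: no H
  Total hydrogens = 15.

15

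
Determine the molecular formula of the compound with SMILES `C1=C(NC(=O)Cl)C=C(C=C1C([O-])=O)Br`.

Heavy atoms from the SMILES: 1 Br, 8 C, 1 Cl, 1 N, 3 O.
Implicit hydrogens by atom environment:
  3 × C (aromatic): 1 H each → 3
  3 × C (aromatic): no H
  2 × C: no H
  2 × O: no H
  1 × Br: no H
  1 × Cl: no H
  1 × N: 1 H
  1 × O (charge -1): no H
  Total hydrogens = 4.
Net charge -1.
Molecular formula: C8H4BrClNO3-

C8H4BrClNO3-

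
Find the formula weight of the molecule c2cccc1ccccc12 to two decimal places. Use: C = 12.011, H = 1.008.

Molecular formula: C10H8.
M = 10×12.011 + 8×1.008 = 128.17 g/mol.

128.17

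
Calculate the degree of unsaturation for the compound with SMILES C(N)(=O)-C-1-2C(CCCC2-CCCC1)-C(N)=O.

Molecular formula from the SMILES: C12H20N2O2.
DoU = (2C + 2 + N − H − X)/2 = (2·12 + 2 + 2 − 20 − 0)/2 = 8/2 = 4.
(Structurally: 2 ring(s) + 2 π bond(s) = 4.)

4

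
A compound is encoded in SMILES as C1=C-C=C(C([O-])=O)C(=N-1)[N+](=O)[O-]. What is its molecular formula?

Heavy atoms from the SMILES: 6 C, 2 N, 4 O.
Implicit hydrogens by atom environment:
  3 × C (aromatic): 1 H each → 3
  2 × C (aromatic): no H
  2 × O: no H
  2 × O (charge -1): no H
  1 × C: no H
  1 × N (aromatic): no H
  1 × N (charge +1): no H
  Total hydrogens = 3.
Net charge -1.
Molecular formula: C6H3N2O4-

C6H3N2O4-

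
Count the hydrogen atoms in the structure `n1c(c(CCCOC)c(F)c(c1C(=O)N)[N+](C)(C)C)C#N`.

20

Hydrogens are implicit in SMILES; fill each atom to its normal valence:
  5 × C (aromatic): no H
  4 × C: 3 H each → 12
  3 × C: 2 H each → 6
  2 × C: no H
  2 × O: no H
  1 × F: no H
  1 × N: 2 H
  1 × N (aromatic): no H
  1 × N: no H
  1 × N (charge +1): no H
  Total hydrogens = 20.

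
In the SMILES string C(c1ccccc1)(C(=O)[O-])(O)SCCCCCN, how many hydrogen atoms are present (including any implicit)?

Hydrogens are implicit in SMILES; fill each atom to its normal valence:
  5 × C: 2 H each → 10
  5 × C (aromatic): 1 H each → 5
  2 × C: no H
  1 × C (aromatic): no H
  1 × N: 2 H
  1 × O: 1 H
  1 × O: no H
  1 × O (charge -1): no H
  1 × S: no H
  Total hydrogens = 18.

18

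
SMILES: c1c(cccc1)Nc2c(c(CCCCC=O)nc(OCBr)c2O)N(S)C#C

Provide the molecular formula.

Heavy atoms from the SMILES: 1 Br, 19 C, 3 N, 3 O, 1 S.
Implicit hydrogens by atom environment:
  6 × C (aromatic): no H
  5 × C: 2 H each → 10
  5 × C (aromatic): 1 H each → 5
  2 × C: 1 H each → 2
  2 × O: no H
  1 × Br: no H
  1 × C: no H
  1 × N: 1 H
  1 × N (aromatic): no H
  1 × N: no H
  1 × O: 1 H
  1 × S: 1 H
  Total hydrogens = 20.
Molecular formula: C19H20BrN3O3S

C19H20BrN3O3S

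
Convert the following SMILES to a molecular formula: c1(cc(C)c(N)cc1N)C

Heavy atoms from the SMILES: 8 C, 2 N.
Implicit hydrogens by atom environment:
  4 × C (aromatic): no H
  2 × C: 3 H each → 6
  2 × C (aromatic): 1 H each → 2
  2 × N: 2 H each → 4
  Total hydrogens = 12.
Molecular formula: C8H12N2

C8H12N2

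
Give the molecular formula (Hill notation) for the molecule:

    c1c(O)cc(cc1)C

Heavy atoms from the SMILES: 7 C, 1 O.
Implicit hydrogens by atom environment:
  4 × C (aromatic): 1 H each → 4
  2 × C (aromatic): no H
  1 × C: 3 H
  1 × O: 1 H
  Total hydrogens = 8.
Molecular formula: C7H8O

C7H8O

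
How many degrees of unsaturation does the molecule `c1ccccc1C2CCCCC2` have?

Molecular formula from the SMILES: C12H16.
DoU = (2C + 2 + N − H − X)/2 = (2·12 + 2 + 0 − 16 − 0)/2 = 10/2 = 5.
(Structurally: 2 ring(s) + 3 π bond(s) = 5.)

5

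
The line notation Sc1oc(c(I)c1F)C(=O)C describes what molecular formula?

Heavy atoms from the SMILES: 6 C, 1 F, 1 I, 2 O, 1 S.
Implicit hydrogens by atom environment:
  4 × C (aromatic): no H
  1 × C: 3 H
  1 × C: no H
  1 × F: no H
  1 × I: no H
  1 × O (aromatic): no H
  1 × O: no H
  1 × S: 1 H
  Total hydrogens = 4.
Molecular formula: C6H4FIO2S

C6H4FIO2S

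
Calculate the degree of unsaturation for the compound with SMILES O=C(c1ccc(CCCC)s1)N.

4

Molecular formula from the SMILES: C9H13NOS.
DoU = (2C + 2 + N − H − X)/2 = (2·9 + 2 + 1 − 13 − 0)/2 = 8/2 = 4.
(Structurally: 1 ring(s) + 3 π bond(s) = 4.)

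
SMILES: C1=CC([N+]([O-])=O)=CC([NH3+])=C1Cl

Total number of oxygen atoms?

2

The symbol for oxygen appears 2 times in the SMILES.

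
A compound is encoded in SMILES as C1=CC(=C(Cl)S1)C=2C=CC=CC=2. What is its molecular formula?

Heavy atoms from the SMILES: 10 C, 1 Cl, 1 S.
Implicit hydrogens by atom environment:
  7 × C (aromatic): 1 H each → 7
  3 × C (aromatic): no H
  1 × Cl: no H
  1 × S (aromatic): no H
  Total hydrogens = 7.
Molecular formula: C10H7ClS

C10H7ClS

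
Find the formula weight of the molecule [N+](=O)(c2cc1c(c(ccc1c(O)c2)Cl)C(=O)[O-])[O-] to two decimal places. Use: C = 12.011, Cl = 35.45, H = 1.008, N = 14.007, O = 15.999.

Molecular formula: C11H5ClNO5-.
M = 11×12.011 + 1×35.45 + 5×1.008 + 1×14.007 + 5×15.999 = 266.61 g/mol.

266.61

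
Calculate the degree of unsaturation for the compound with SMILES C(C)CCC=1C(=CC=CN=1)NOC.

4

Molecular formula from the SMILES: C10H16N2O.
DoU = (2C + 2 + N − H − X)/2 = (2·10 + 2 + 2 − 16 − 0)/2 = 8/2 = 4.
(Structurally: 1 ring(s) + 3 π bond(s) = 4.)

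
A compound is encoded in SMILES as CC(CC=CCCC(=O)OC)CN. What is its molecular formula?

Heavy atoms from the SMILES: 10 C, 1 N, 2 O.
Implicit hydrogens by atom environment:
  4 × C: 2 H each → 8
  3 × C: 1 H each → 3
  2 × C: 3 H each → 6
  2 × O: no H
  1 × C: no H
  1 × N: 2 H
  Total hydrogens = 19.
Molecular formula: C10H19NO2

C10H19NO2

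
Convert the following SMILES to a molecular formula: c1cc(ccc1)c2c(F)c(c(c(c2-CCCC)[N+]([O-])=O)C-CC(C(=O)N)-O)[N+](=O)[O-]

C20H22FN3O6

Heavy atoms from the SMILES: 20 C, 1 F, 3 N, 6 O.
Implicit hydrogens by atom environment:
  7 × C (aromatic): no H
  5 × C: 2 H each → 10
  5 × C (aromatic): 1 H each → 5
  3 × O: no H
  2 × N (charge +1): no H
  2 × O (charge -1): no H
  1 × C: 3 H
  1 × C: 1 H
  1 × C: no H
  1 × F: no H
  1 × N: 2 H
  1 × O: 1 H
  Total hydrogens = 22.
Molecular formula: C20H22FN3O6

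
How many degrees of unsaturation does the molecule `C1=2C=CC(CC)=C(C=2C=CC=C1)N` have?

7

Molecular formula from the SMILES: C12H13N.
DoU = (2C + 2 + N − H − X)/2 = (2·12 + 2 + 1 − 13 − 0)/2 = 14/2 = 7.
(Structurally: 2 ring(s) + 5 π bond(s) = 7.)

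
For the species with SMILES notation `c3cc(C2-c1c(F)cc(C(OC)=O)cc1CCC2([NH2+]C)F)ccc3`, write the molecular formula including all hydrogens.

Heavy atoms from the SMILES: 19 C, 2 F, 1 N, 2 O.
Implicit hydrogens by atom environment:
  7 × C (aromatic): 1 H each → 7
  5 × C (aromatic): no H
  2 × C: 3 H each → 6
  2 × C: 2 H each → 4
  2 × C: no H
  2 × F: no H
  2 × O: no H
  1 × C: 1 H
  1 × N (charge +1): 2 H
  Total hydrogens = 20.
Net charge +1.
Molecular formula: C19H20F2NO2+

C19H20F2NO2+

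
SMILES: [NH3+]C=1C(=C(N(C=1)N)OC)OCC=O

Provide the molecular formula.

Heavy atoms from the SMILES: 7 C, 3 N, 3 O.
Implicit hydrogens by atom environment:
  3 × C (aromatic): no H
  3 × O: no H
  1 × C: 3 H
  1 × C: 2 H
  1 × C (aromatic): 1 H
  1 × C: 1 H
  1 × N (charge +1): 3 H
  1 × N: 2 H
  1 × N (aromatic): no H
  Total hydrogens = 12.
Net charge +1.
Molecular formula: C7H12N3O3+

C7H12N3O3+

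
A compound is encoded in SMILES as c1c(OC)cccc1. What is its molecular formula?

C7H8O

Heavy atoms from the SMILES: 7 C, 1 O.
Implicit hydrogens by atom environment:
  5 × C (aromatic): 1 H each → 5
  1 × C: 3 H
  1 × C (aromatic): no H
  1 × O: no H
  Total hydrogens = 8.
Molecular formula: C7H8O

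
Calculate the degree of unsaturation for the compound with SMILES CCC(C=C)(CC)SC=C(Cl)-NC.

Molecular formula from the SMILES: C10H18ClNS.
DoU = (2C + 2 + N − H − X)/2 = (2·10 + 2 + 1 − 18 − 1)/2 = 4/2 = 2.
(Structurally: 0 ring(s) + 2 π bond(s) = 2.)

2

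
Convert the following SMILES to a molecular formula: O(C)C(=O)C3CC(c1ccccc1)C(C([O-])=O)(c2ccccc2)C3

C20H19O4-

Heavy atoms from the SMILES: 20 C, 4 O.
Implicit hydrogens by atom environment:
  10 × C (aromatic): 1 H each → 10
  3 × C: no H
  3 × O: no H
  2 × C: 2 H each → 4
  2 × C: 1 H each → 2
  2 × C (aromatic): no H
  1 × C: 3 H
  1 × O (charge -1): no H
  Total hydrogens = 19.
Net charge -1.
Molecular formula: C20H19O4-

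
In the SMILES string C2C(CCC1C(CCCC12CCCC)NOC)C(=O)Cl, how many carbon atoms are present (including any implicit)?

The symbol for carbon appears 16 times in the SMILES. (Cl is a single chlorine, not C + l.)

16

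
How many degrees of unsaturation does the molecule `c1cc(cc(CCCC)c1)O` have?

Molecular formula from the SMILES: C10H14O.
DoU = (2C + 2 + N − H − X)/2 = (2·10 + 2 + 0 − 14 − 0)/2 = 8/2 = 4.
(Structurally: 1 ring(s) + 3 π bond(s) = 4.)

4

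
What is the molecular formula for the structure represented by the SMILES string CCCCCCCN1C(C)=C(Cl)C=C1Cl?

C12H19Cl2N

Heavy atoms from the SMILES: 12 C, 2 Cl, 1 N.
Implicit hydrogens by atom environment:
  6 × C: 2 H each → 12
  3 × C (aromatic): no H
  2 × C: 3 H each → 6
  2 × Cl: no H
  1 × C (aromatic): 1 H
  1 × N (aromatic): no H
  Total hydrogens = 19.
Molecular formula: C12H19Cl2N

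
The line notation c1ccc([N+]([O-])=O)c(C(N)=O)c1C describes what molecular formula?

C8H8N2O3

Heavy atoms from the SMILES: 8 C, 2 N, 3 O.
Implicit hydrogens by atom environment:
  3 × C (aromatic): 1 H each → 3
  3 × C (aromatic): no H
  2 × O: no H
  1 × C: 3 H
  1 × C: no H
  1 × N: 2 H
  1 × N (charge +1): no H
  1 × O (charge -1): no H
  Total hydrogens = 8.
Molecular formula: C8H8N2O3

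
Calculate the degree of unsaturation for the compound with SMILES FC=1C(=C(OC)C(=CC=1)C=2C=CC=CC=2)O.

Molecular formula from the SMILES: C13H11FO2.
DoU = (2C + 2 + N − H − X)/2 = (2·13 + 2 + 0 − 11 − 1)/2 = 16/2 = 8.
(Structurally: 2 ring(s) + 6 π bond(s) = 8.)

8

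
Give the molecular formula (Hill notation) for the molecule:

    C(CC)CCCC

Heavy atoms from the SMILES: 7 C.
Implicit hydrogens by atom environment:
  5 × C: 2 H each → 10
  2 × C: 3 H each → 6
  Total hydrogens = 16.
Molecular formula: C7H16

C7H16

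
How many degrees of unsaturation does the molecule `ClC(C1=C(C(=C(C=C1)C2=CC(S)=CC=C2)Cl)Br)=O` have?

9

Molecular formula from the SMILES: C13H7BrCl2OS.
DoU = (2C + 2 + N − H − X)/2 = (2·13 + 2 + 0 − 7 − 3)/2 = 18/2 = 9.
(Structurally: 2 ring(s) + 7 π bond(s) = 9.)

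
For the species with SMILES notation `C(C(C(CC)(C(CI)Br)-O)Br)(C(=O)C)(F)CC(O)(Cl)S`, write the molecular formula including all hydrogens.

Heavy atoms from the SMILES: 2 Br, 11 C, 1 Cl, 1 F, 1 I, 3 O, 1 S.
Implicit hydrogens by atom environment:
  4 × C: no H
  3 × C: 2 H each → 6
  2 × Br: no H
  2 × C: 3 H each → 6
  2 × C: 1 H each → 2
  2 × O: 1 H each → 2
  1 × Cl: no H
  1 × F: no H
  1 × I: no H
  1 × O: no H
  1 × S: 1 H
  Total hydrogens = 17.
Molecular formula: C11H17Br2ClFIO3S

C11H17Br2ClFIO3S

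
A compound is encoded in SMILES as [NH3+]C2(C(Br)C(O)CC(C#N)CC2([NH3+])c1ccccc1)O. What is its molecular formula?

Heavy atoms from the SMILES: 1 Br, 14 C, 3 N, 2 O.
Implicit hydrogens by atom environment:
  5 × C (aromatic): 1 H each → 5
  3 × C: 1 H each → 3
  3 × C: no H
  2 × C: 2 H each → 4
  2 × N (charge +1): 3 H each → 6
  2 × O: 1 H each → 2
  1 × Br: no H
  1 × C (aromatic): no H
  1 × N: no H
  Total hydrogens = 20.
Net charge +2.
Molecular formula: [C14H20BrN3O2]2+

[C14H20BrN3O2]2+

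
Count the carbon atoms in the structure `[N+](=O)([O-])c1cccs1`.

4

The symbol for carbon appears 4 times in the SMILES. Lowercase c denotes aromatic carbon and counts toward C.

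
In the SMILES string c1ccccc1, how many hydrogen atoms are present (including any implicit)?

6

Hydrogens are implicit in SMILES; fill each atom to its normal valence:
  6 × C (aromatic): 1 H each → 6
  Total hydrogens = 6.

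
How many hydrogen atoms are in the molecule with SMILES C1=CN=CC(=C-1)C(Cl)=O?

4

Hydrogens are implicit in SMILES; fill each atom to its normal valence:
  4 × C (aromatic): 1 H each → 4
  1 × C (aromatic): no H
  1 × C: no H
  1 × Cl: no H
  1 × N (aromatic): no H
  1 × O: no H
  Total hydrogens = 4.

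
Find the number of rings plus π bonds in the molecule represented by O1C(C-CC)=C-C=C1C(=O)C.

Molecular formula from the SMILES: C9H12O2.
DoU = (2C + 2 + N − H − X)/2 = (2·9 + 2 + 0 − 12 − 0)/2 = 8/2 = 4.
(Structurally: 1 ring(s) + 3 π bond(s) = 4.)

4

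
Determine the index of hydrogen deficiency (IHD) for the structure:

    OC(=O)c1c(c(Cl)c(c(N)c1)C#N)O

Molecular formula from the SMILES: C8H5ClN2O3.
DoU = (2C + 2 + N − H − X)/2 = (2·8 + 2 + 2 − 5 − 1)/2 = 14/2 = 7.
(Structurally: 1 ring(s) + 6 π bond(s) = 7.)

7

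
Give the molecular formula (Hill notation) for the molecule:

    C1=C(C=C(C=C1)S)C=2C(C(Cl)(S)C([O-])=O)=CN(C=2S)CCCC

Heavy atoms from the SMILES: 16 C, 1 Cl, 1 N, 2 O, 3 S.
Implicit hydrogens by atom environment:
  5 × C (aromatic): 1 H each → 5
  5 × C (aromatic): no H
  3 × C: 2 H each → 6
  3 × S: 1 H each → 3
  2 × C: no H
  1 × C: 3 H
  1 × Cl: no H
  1 × N (aromatic): no H
  1 × O: no H
  1 × O (charge -1): no H
  Total hydrogens = 17.
Net charge -1.
Molecular formula: C16H17ClNO2S3-

C16H17ClNO2S3-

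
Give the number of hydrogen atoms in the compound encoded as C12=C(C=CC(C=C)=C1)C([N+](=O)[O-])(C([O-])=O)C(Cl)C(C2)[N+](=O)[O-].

10

Hydrogens are implicit in SMILES; fill each atom to its normal valence:
  3 × C (aromatic): 1 H each → 3
  3 × C: 1 H each → 3
  3 × C (aromatic): no H
  3 × O: no H
  3 × O (charge -1): no H
  2 × C: 2 H each → 4
  2 × C: no H
  2 × N (charge +1): no H
  1 × Cl: no H
  Total hydrogens = 10.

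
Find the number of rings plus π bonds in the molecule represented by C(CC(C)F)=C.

1

Molecular formula from the SMILES: C5H9F.
DoU = (2C + 2 + N − H − X)/2 = (2·5 + 2 + 0 − 9 − 1)/2 = 2/2 = 1.
(Structurally: 0 ring(s) + 1 π bond(s) = 1.)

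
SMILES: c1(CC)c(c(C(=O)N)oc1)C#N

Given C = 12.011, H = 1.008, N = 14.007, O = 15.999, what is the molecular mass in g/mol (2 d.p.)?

164.16

Molecular formula: C8H8N2O2.
M = 8×12.011 + 8×1.008 + 2×14.007 + 2×15.999 = 164.16 g/mol.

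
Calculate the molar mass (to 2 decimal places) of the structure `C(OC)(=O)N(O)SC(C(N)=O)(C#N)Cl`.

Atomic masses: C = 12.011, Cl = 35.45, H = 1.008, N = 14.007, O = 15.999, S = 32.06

Molecular formula: C5H6ClN3O4S.
M = 5×12.011 + 1×35.45 + 6×1.008 + 3×14.007 + 4×15.999 + 1×32.06 = 239.63 g/mol.

239.63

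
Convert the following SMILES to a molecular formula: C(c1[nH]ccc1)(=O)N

C5H6N2O

Heavy atoms from the SMILES: 5 C, 2 N, 1 O.
Implicit hydrogens by atom environment:
  3 × C (aromatic): 1 H each → 3
  1 × C (aromatic): no H
  1 × C: no H
  1 × N: 2 H
  1 × N (aromatic): 1 H
  1 × O: no H
  Total hydrogens = 6.
Molecular formula: C5H6N2O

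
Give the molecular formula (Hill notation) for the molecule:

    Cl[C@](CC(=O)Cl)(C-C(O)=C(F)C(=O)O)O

C7H7Cl2FO5

Heavy atoms from the SMILES: 7 C, 2 Cl, 1 F, 5 O.
Implicit hydrogens by atom environment:
  5 × C: no H
  3 × O: 1 H each → 3
  2 × C: 2 H each → 4
  2 × Cl: no H
  2 × O: no H
  1 × F: no H
  Total hydrogens = 7.
Molecular formula: C7H7Cl2FO5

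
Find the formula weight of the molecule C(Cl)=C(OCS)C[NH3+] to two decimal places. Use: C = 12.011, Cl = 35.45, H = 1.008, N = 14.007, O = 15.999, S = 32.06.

Molecular formula: C4H9ClNOS+.
M = 4×12.011 + 1×35.45 + 9×1.008 + 1×14.007 + 1×15.999 + 1×32.06 = 154.63 g/mol.

154.63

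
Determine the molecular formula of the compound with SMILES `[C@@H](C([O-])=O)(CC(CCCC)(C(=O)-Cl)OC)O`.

Heavy atoms from the SMILES: 10 C, 1 Cl, 5 O.
Implicit hydrogens by atom environment:
  4 × C: 2 H each → 8
  3 × C: no H
  3 × O: no H
  2 × C: 3 H each → 6
  1 × C: 1 H
  1 × Cl: no H
  1 × O: 1 H
  1 × O (charge -1): no H
  Total hydrogens = 16.
Net charge -1.
Molecular formula: C10H16ClO5-

C10H16ClO5-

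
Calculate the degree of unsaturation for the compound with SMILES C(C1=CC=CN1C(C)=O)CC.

Molecular formula from the SMILES: C9H13NO.
DoU = (2C + 2 + N − H − X)/2 = (2·9 + 2 + 1 − 13 − 0)/2 = 8/2 = 4.
(Structurally: 1 ring(s) + 3 π bond(s) = 4.)

4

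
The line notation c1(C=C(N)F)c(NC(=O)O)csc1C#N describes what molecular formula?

C8H6FN3O2S

Heavy atoms from the SMILES: 8 C, 1 F, 3 N, 2 O, 1 S.
Implicit hydrogens by atom environment:
  3 × C (aromatic): no H
  3 × C: no H
  1 × C (aromatic): 1 H
  1 × C: 1 H
  1 × F: no H
  1 × N: 2 H
  1 × N: 1 H
  1 × N: no H
  1 × O: 1 H
  1 × O: no H
  1 × S (aromatic): no H
  Total hydrogens = 6.
Molecular formula: C8H6FN3O2S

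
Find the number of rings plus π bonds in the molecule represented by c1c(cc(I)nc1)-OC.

Molecular formula from the SMILES: C6H6INO.
DoU = (2C + 2 + N − H − X)/2 = (2·6 + 2 + 1 − 6 − 1)/2 = 8/2 = 4.
(Structurally: 1 ring(s) + 3 π bond(s) = 4.)

4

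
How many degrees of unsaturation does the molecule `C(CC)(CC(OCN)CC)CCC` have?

Molecular formula from the SMILES: C11H25NO.
DoU = (2C + 2 + N − H − X)/2 = (2·11 + 2 + 1 − 25 − 0)/2 = 0/2 = 0.
(Structurally: 0 ring(s) + 0 π bond(s) = 0.)

0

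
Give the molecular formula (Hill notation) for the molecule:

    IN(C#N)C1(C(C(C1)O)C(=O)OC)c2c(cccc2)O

C13H13IN2O4

Heavy atoms from the SMILES: 13 C, 1 I, 2 N, 4 O.
Implicit hydrogens by atom environment:
  4 × C (aromatic): 1 H each → 4
  3 × C: no H
  2 × C: 1 H each → 2
  2 × C (aromatic): no H
  2 × N: no H
  2 × O: 1 H each → 2
  2 × O: no H
  1 × C: 3 H
  1 × C: 2 H
  1 × I: no H
  Total hydrogens = 13.
Molecular formula: C13H13IN2O4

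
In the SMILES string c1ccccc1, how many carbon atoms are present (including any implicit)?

6

The symbol for carbon appears 6 times in the SMILES. Lowercase c denotes aromatic carbon and counts toward C.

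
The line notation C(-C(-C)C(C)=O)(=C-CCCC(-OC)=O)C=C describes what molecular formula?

C13H20O3

Heavy atoms from the SMILES: 13 C, 3 O.
Implicit hydrogens by atom environment:
  4 × C: 2 H each → 8
  3 × C: 3 H each → 9
  3 × C: 1 H each → 3
  3 × C: no H
  3 × O: no H
  Total hydrogens = 20.
Molecular formula: C13H20O3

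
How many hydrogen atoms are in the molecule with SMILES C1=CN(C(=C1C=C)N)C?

Hydrogens are implicit in SMILES; fill each atom to its normal valence:
  2 × C (aromatic): 1 H each → 2
  2 × C (aromatic): no H
  1 × C: 3 H
  1 × C: 2 H
  1 × C: 1 H
  1 × N: 2 H
  1 × N (aromatic): no H
  Total hydrogens = 10.

10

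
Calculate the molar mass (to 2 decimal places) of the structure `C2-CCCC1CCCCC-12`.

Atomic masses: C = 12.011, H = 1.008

Molecular formula: C10H18.
M = 10×12.011 + 18×1.008 = 138.25 g/mol.

138.25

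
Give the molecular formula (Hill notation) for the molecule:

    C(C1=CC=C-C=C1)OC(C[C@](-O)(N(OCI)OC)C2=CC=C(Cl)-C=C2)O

Heavy atoms from the SMILES: 18 C, 1 Cl, 1 I, 1 N, 5 O.
Implicit hydrogens by atom environment:
  9 × C (aromatic): 1 H each → 9
  3 × C: 2 H each → 6
  3 × C (aromatic): no H
  3 × O: no H
  2 × O: 1 H each → 2
  1 × C: 3 H
  1 × C: 1 H
  1 × C: no H
  1 × Cl: no H
  1 × I: no H
  1 × N: no H
  Total hydrogens = 21.
Molecular formula: C18H21ClINO5

C18H21ClINO5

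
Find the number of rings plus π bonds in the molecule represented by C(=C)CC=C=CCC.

Molecular formula from the SMILES: C8H12.
DoU = (2C + 2 + N − H − X)/2 = (2·8 + 2 + 0 − 12 − 0)/2 = 6/2 = 3.
(Structurally: 0 ring(s) + 3 π bond(s) = 3.)

3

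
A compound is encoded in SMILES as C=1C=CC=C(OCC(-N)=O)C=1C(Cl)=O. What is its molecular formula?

Heavy atoms from the SMILES: 9 C, 1 Cl, 1 N, 3 O.
Implicit hydrogens by atom environment:
  4 × C (aromatic): 1 H each → 4
  3 × O: no H
  2 × C (aromatic): no H
  2 × C: no H
  1 × C: 2 H
  1 × Cl: no H
  1 × N: 2 H
  Total hydrogens = 8.
Molecular formula: C9H8ClNO3

C9H8ClNO3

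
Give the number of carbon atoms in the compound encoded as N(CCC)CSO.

The symbol for carbon appears 4 times in the SMILES.

4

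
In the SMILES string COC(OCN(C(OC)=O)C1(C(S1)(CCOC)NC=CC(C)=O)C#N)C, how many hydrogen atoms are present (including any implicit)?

Hydrogens are implicit in SMILES; fill each atom to its normal valence:
  6 × O: no H
  5 × C: 3 H each → 15
  5 × C: no H
  3 × C: 2 H each → 6
  3 × C: 1 H each → 3
  2 × N: no H
  1 × N: 1 H
  1 × S: no H
  Total hydrogens = 25.

25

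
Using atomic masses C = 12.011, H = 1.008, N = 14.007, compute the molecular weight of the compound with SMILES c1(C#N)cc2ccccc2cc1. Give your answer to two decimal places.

153.18

Molecular formula: C11H7N.
M = 11×12.011 + 7×1.008 + 1×14.007 = 153.18 g/mol.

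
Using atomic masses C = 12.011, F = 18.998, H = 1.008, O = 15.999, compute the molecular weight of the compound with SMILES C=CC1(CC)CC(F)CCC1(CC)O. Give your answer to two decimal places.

200.30

Molecular formula: C12H21FO.
M = 12×12.011 + 1×18.998 + 21×1.008 + 1×15.999 = 200.30 g/mol.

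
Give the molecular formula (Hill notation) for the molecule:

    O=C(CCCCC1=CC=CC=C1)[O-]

Heavy atoms from the SMILES: 11 C, 2 O.
Implicit hydrogens by atom environment:
  5 × C (aromatic): 1 H each → 5
  4 × C: 2 H each → 8
  1 × C (aromatic): no H
  1 × C: no H
  1 × O: no H
  1 × O (charge -1): no H
  Total hydrogens = 13.
Net charge -1.
Molecular formula: C11H13O2-

C11H13O2-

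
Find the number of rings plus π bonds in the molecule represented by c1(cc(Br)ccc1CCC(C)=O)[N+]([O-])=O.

6

Molecular formula from the SMILES: C10H10BrNO3.
DoU = (2C + 2 + N − H − X)/2 = (2·10 + 2 + 1 − 10 − 1)/2 = 12/2 = 6.
(Structurally: 1 ring(s) + 5 π bond(s) = 6.)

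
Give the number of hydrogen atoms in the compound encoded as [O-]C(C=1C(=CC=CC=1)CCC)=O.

11

Hydrogens are implicit in SMILES; fill each atom to its normal valence:
  4 × C (aromatic): 1 H each → 4
  2 × C: 2 H each → 4
  2 × C (aromatic): no H
  1 × C: 3 H
  1 × C: no H
  1 × O: no H
  1 × O (charge -1): no H
  Total hydrogens = 11.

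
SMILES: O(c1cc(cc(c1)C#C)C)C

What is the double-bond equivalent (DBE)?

Molecular formula from the SMILES: C10H10O.
DoU = (2C + 2 + N − H − X)/2 = (2·10 + 2 + 0 − 10 − 0)/2 = 12/2 = 6.
(Structurally: 1 ring(s) + 5 π bond(s) = 6.)

6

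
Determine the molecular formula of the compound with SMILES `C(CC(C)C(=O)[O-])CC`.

C7H13O2-

Heavy atoms from the SMILES: 7 C, 2 O.
Implicit hydrogens by atom environment:
  3 × C: 2 H each → 6
  2 × C: 3 H each → 6
  1 × C: 1 H
  1 × C: no H
  1 × O: no H
  1 × O (charge -1): no H
  Total hydrogens = 13.
Net charge -1.
Molecular formula: C7H13O2-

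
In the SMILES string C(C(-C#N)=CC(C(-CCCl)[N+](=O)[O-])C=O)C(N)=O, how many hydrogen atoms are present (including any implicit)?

12

Hydrogens are implicit in SMILES; fill each atom to its normal valence:
  4 × C: 1 H each → 4
  3 × C: 2 H each → 6
  3 × C: no H
  3 × O: no H
  1 × Cl: no H
  1 × N: 2 H
  1 × N: no H
  1 × N (charge +1): no H
  1 × O (charge -1): no H
  Total hydrogens = 12.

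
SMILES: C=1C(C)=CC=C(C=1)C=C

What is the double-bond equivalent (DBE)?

5

Molecular formula from the SMILES: C9H10.
DoU = (2C + 2 + N − H − X)/2 = (2·9 + 2 + 0 − 10 − 0)/2 = 10/2 = 5.
(Structurally: 1 ring(s) + 4 π bond(s) = 5.)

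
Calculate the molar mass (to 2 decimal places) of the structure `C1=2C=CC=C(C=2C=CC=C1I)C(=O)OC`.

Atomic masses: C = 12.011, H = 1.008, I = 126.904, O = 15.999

Molecular formula: C12H9IO2.
M = 12×12.011 + 9×1.008 + 1×126.904 + 2×15.999 = 312.11 g/mol.

312.11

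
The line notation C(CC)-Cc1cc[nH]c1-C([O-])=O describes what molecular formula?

Heavy atoms from the SMILES: 9 C, 1 N, 2 O.
Implicit hydrogens by atom environment:
  3 × C: 2 H each → 6
  2 × C (aromatic): 1 H each → 2
  2 × C (aromatic): no H
  1 × C: 3 H
  1 × C: no H
  1 × N (aromatic): 1 H
  1 × O: no H
  1 × O (charge -1): no H
  Total hydrogens = 12.
Net charge -1.
Molecular formula: C9H12NO2-

C9H12NO2-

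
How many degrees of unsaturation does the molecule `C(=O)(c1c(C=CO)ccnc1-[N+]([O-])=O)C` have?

Molecular formula from the SMILES: C9H8N2O4.
DoU = (2C + 2 + N − H − X)/2 = (2·9 + 2 + 2 − 8 − 0)/2 = 14/2 = 7.
(Structurally: 1 ring(s) + 6 π bond(s) = 7.)

7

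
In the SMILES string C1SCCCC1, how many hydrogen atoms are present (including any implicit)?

Hydrogens are implicit in SMILES; fill each atom to its normal valence:
  5 × C: 2 H each → 10
  1 × S: no H
  Total hydrogens = 10.

10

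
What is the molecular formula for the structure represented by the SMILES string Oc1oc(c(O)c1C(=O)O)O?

C5H4O6

Heavy atoms from the SMILES: 5 C, 6 O.
Implicit hydrogens by atom environment:
  4 × C (aromatic): no H
  4 × O: 1 H each → 4
  1 × C: no H
  1 × O (aromatic): no H
  1 × O: no H
  Total hydrogens = 4.
Molecular formula: C5H4O6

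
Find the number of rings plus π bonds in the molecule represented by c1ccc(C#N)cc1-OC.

Molecular formula from the SMILES: C8H7NO.
DoU = (2C + 2 + N − H − X)/2 = (2·8 + 2 + 1 − 7 − 0)/2 = 12/2 = 6.
(Structurally: 1 ring(s) + 5 π bond(s) = 6.)

6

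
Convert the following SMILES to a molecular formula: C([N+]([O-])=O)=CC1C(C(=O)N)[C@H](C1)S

C7H10N2O3S

Heavy atoms from the SMILES: 7 C, 2 N, 3 O, 1 S.
Implicit hydrogens by atom environment:
  5 × C: 1 H each → 5
  2 × O: no H
  1 × C: 2 H
  1 × C: no H
  1 × N: 2 H
  1 × N (charge +1): no H
  1 × O (charge -1): no H
  1 × S: 1 H
  Total hydrogens = 10.
Molecular formula: C7H10N2O3S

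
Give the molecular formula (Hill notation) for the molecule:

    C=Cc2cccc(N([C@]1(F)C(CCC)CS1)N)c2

Heavy atoms from the SMILES: 14 C, 1 F, 2 N, 1 S.
Implicit hydrogens by atom environment:
  4 × C: 2 H each → 8
  4 × C (aromatic): 1 H each → 4
  2 × C: 1 H each → 2
  2 × C (aromatic): no H
  1 × C: 3 H
  1 × C: no H
  1 × F: no H
  1 × N: 2 H
  1 × N: no H
  1 × S: no H
  Total hydrogens = 19.
Molecular formula: C14H19FN2S

C14H19FN2S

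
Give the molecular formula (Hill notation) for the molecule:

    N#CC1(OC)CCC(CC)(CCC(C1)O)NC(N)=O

C13H23N3O3

Heavy atoms from the SMILES: 13 C, 3 N, 3 O.
Implicit hydrogens by atom environment:
  6 × C: 2 H each → 12
  4 × C: no H
  2 × C: 3 H each → 6
  2 × O: no H
  1 × C: 1 H
  1 × N: 2 H
  1 × N: 1 H
  1 × N: no H
  1 × O: 1 H
  Total hydrogens = 23.
Molecular formula: C13H23N3O3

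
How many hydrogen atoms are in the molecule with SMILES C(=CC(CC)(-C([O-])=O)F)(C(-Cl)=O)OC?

Hydrogens are implicit in SMILES; fill each atom to its normal valence:
  4 × C: no H
  3 × O: no H
  2 × C: 3 H each → 6
  1 × C: 2 H
  1 × C: 1 H
  1 × Cl: no H
  1 × F: no H
  1 × O (charge -1): no H
  Total hydrogens = 9.

9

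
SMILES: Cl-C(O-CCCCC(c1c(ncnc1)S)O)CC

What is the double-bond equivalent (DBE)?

Molecular formula from the SMILES: C12H19ClN2O2S.
DoU = (2C + 2 + N − H − X)/2 = (2·12 + 2 + 2 − 19 − 1)/2 = 8/2 = 4.
(Structurally: 1 ring(s) + 3 π bond(s) = 4.)

4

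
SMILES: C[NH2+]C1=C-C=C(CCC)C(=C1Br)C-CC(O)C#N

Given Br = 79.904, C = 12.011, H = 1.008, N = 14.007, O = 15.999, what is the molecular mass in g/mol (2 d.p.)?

312.23

Molecular formula: C14H20BrN2O+.
M = 1×79.904 + 14×12.011 + 20×1.008 + 2×14.007 + 1×15.999 = 312.23 g/mol.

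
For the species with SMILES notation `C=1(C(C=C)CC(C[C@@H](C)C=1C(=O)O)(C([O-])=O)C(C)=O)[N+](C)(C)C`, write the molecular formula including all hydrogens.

C17H25NO5

Heavy atoms from the SMILES: 17 C, 1 N, 5 O.
Implicit hydrogens by atom environment:
  6 × C: no H
  5 × C: 3 H each → 15
  3 × C: 2 H each → 6
  3 × C: 1 H each → 3
  3 × O: no H
  1 × N (charge +1): no H
  1 × O: 1 H
  1 × O (charge -1): no H
  Total hydrogens = 25.
Molecular formula: C17H25NO5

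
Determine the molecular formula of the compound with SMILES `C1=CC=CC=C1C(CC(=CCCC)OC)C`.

C15H22O

Heavy atoms from the SMILES: 15 C, 1 O.
Implicit hydrogens by atom environment:
  5 × C (aromatic): 1 H each → 5
  3 × C: 3 H each → 9
  3 × C: 2 H each → 6
  2 × C: 1 H each → 2
  1 × C: no H
  1 × C (aromatic): no H
  1 × O: no H
  Total hydrogens = 22.
Molecular formula: C15H22O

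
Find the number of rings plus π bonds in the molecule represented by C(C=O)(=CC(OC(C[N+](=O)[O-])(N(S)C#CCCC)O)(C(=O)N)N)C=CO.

7

Molecular formula from the SMILES: C14H20N4O7S.
DoU = (2C + 2 + N − H − X)/2 = (2·14 + 2 + 4 − 20 − 0)/2 = 14/2 = 7.
(Structurally: 0 ring(s) + 7 π bond(s) = 7.)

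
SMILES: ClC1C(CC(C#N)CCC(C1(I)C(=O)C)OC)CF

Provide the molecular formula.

Heavy atoms from the SMILES: 13 C, 1 Cl, 1 F, 1 I, 1 N, 2 O.
Implicit hydrogens by atom environment:
  4 × C: 2 H each → 8
  4 × C: 1 H each → 4
  3 × C: no H
  2 × C: 3 H each → 6
  2 × O: no H
  1 × Cl: no H
  1 × F: no H
  1 × I: no H
  1 × N: no H
  Total hydrogens = 18.
Molecular formula: C13H18ClFINO2

C13H18ClFINO2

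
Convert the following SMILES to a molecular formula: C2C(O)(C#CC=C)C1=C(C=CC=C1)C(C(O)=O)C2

Heavy atoms from the SMILES: 15 C, 3 O.
Implicit hydrogens by atom environment:
  4 × C (aromatic): 1 H each → 4
  4 × C: no H
  3 × C: 2 H each → 6
  2 × C: 1 H each → 2
  2 × C (aromatic): no H
  2 × O: 1 H each → 2
  1 × O: no H
  Total hydrogens = 14.
Molecular formula: C15H14O3

C15H14O3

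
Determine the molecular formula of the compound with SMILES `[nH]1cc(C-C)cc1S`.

Heavy atoms from the SMILES: 6 C, 1 N, 1 S.
Implicit hydrogens by atom environment:
  2 × C (aromatic): 1 H each → 2
  2 × C (aromatic): no H
  1 × C: 3 H
  1 × C: 2 H
  1 × N (aromatic): 1 H
  1 × S: 1 H
  Total hydrogens = 9.
Molecular formula: C6H9NS

C6H9NS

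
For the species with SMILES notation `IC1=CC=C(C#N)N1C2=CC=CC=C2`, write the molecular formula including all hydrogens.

C11H7IN2

Heavy atoms from the SMILES: 11 C, 1 I, 2 N.
Implicit hydrogens by atom environment:
  7 × C (aromatic): 1 H each → 7
  3 × C (aromatic): no H
  1 × C: no H
  1 × I: no H
  1 × N (aromatic): no H
  1 × N: no H
  Total hydrogens = 7.
Molecular formula: C11H7IN2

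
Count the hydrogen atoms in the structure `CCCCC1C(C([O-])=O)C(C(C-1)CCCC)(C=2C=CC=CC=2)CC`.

33

Hydrogens are implicit in SMILES; fill each atom to its normal valence:
  8 × C: 2 H each → 16
  5 × C (aromatic): 1 H each → 5
  3 × C: 3 H each → 9
  3 × C: 1 H each → 3
  2 × C: no H
  1 × C (aromatic): no H
  1 × O: no H
  1 × O (charge -1): no H
  Total hydrogens = 33.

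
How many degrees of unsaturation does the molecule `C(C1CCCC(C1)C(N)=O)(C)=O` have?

3

Molecular formula from the SMILES: C9H15NO2.
DoU = (2C + 2 + N − H − X)/2 = (2·9 + 2 + 1 − 15 − 0)/2 = 6/2 = 3.
(Structurally: 1 ring(s) + 2 π bond(s) = 3.)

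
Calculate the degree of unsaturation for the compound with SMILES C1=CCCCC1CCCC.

Molecular formula from the SMILES: C10H18.
DoU = (2C + 2 + N − H − X)/2 = (2·10 + 2 + 0 − 18 − 0)/2 = 4/2 = 2.
(Structurally: 1 ring(s) + 1 π bond(s) = 2.)

2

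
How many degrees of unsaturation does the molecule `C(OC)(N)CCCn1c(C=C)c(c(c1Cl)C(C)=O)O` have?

Molecular formula from the SMILES: C13H19ClN2O3.
DoU = (2C + 2 + N − H − X)/2 = (2·13 + 2 + 2 − 19 − 1)/2 = 10/2 = 5.
(Structurally: 1 ring(s) + 4 π bond(s) = 5.)

5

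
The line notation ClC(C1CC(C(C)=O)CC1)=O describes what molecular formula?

C8H11ClO2

Heavy atoms from the SMILES: 8 C, 1 Cl, 2 O.
Implicit hydrogens by atom environment:
  3 × C: 2 H each → 6
  2 × C: 1 H each → 2
  2 × C: no H
  2 × O: no H
  1 × C: 3 H
  1 × Cl: no H
  Total hydrogens = 11.
Molecular formula: C8H11ClO2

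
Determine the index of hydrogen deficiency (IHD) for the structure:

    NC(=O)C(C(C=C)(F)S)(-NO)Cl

Molecular formula from the SMILES: C5H8ClFN2O2S.
DoU = (2C + 2 + N − H − X)/2 = (2·5 + 2 + 2 − 8 − 2)/2 = 4/2 = 2.
(Structurally: 0 ring(s) + 2 π bond(s) = 2.)

2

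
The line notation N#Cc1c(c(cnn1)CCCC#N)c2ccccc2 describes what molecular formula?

C15H12N4

Heavy atoms from the SMILES: 15 C, 4 N.
Implicit hydrogens by atom environment:
  6 × C (aromatic): 1 H each → 6
  4 × C (aromatic): no H
  3 × C: 2 H each → 6
  2 × C: no H
  2 × N (aromatic): no H
  2 × N: no H
  Total hydrogens = 12.
Molecular formula: C15H12N4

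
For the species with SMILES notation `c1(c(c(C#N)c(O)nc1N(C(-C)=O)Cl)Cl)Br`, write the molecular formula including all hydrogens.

Heavy atoms from the SMILES: 1 Br, 8 C, 2 Cl, 3 N, 2 O.
Implicit hydrogens by atom environment:
  5 × C (aromatic): no H
  2 × C: no H
  2 × Cl: no H
  2 × N: no H
  1 × Br: no H
  1 × C: 3 H
  1 × N (aromatic): no H
  1 × O: 1 H
  1 × O: no H
  Total hydrogens = 4.
Molecular formula: C8H4BrCl2N3O2

C8H4BrCl2N3O2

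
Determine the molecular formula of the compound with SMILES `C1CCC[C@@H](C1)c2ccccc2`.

Heavy atoms from the SMILES: 12 C.
Implicit hydrogens by atom environment:
  5 × C: 2 H each → 10
  5 × C (aromatic): 1 H each → 5
  1 × C: 1 H
  1 × C (aromatic): no H
  Total hydrogens = 16.
Molecular formula: C12H16

C12H16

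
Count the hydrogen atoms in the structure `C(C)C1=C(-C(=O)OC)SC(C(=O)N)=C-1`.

Hydrogens are implicit in SMILES; fill each atom to its normal valence:
  3 × C (aromatic): no H
  3 × O: no H
  2 × C: 3 H each → 6
  2 × C: no H
  1 × C: 2 H
  1 × C (aromatic): 1 H
  1 × N: 2 H
  1 × S (aromatic): no H
  Total hydrogens = 11.

11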